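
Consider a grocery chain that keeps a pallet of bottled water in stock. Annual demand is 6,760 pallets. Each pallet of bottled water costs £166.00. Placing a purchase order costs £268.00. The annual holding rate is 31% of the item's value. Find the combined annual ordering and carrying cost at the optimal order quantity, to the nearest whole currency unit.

TC* ≈ £13,655

Holding cost H = 0.31 × £166.00 = £51.4600 per unit per year.
The optimal lot size = √(2DS/H) = √(2 × 6,760 × 268 / 51.46) ≈ 265.35.
At the optimum the two cost components are equal, so total cost = 2·(Q*/2)H = Q*·H.
Minimum total = √(2DSH) = √(2 × 6,760 × 268 × 51.46) ≈ 13654.966.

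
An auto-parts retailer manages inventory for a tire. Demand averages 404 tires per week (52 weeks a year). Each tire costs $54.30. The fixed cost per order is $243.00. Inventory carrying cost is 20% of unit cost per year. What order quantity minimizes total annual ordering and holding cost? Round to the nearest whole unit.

Q* ≈ 970 tires

Annual demand D = 404 × 52 = 21,008.
Holding cost H = 0.20 × $54.30 = $10.8600 per unit per year.
EOQ = √(2DS / H) = √(2 × 21,008 × 243 / 10.86).
= √(10,209,888 / 10.86) = √940,137.0166 ≈ 969.607.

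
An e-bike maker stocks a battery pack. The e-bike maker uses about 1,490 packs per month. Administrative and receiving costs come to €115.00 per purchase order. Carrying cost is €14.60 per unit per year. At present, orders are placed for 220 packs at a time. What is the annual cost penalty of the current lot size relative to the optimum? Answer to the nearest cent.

Extra cost ≈ €3,203.75 per year

Annual demand D = 1,490 × 12 = 17,880.
EOQ = √(2DS/H) = √(2 × 17,880 × 115 / 14.6) ≈ 530.73.
Cost at Q* = (D/Q*)S + (Q*/2)H = √(2DSH) ≈ €7,748.62.
Cost at Q = 220: (17,880/220)×115 + (220/2)×14.6 = €9,346.36 + €1,606.00 = €10,952.36.
Excess = €10,952.36 − €7,748.62 = €3,203.75.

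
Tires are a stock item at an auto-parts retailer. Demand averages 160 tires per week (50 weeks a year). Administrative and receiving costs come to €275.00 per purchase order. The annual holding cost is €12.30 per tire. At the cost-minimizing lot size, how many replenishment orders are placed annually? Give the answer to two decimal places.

N ≈ 13.38 orders per year

Annual demand D = 160 × 50 = 8,000.
Q* = √(2DS/H) = √(2 × 8,000 × 275 / 12.3) ≈ 598.10.
Orders per year = D / Q* = 8,000 / 598.10 ≈ 13.376.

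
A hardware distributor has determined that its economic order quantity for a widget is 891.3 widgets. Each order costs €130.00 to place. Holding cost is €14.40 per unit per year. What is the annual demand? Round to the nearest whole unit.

D ≈ 43,998 widgets per year

Invert the EOQ relation Q*² = 2DS/H.
From Q* = √(2DS/H): D = Q*²H / (2S) = 891.3² × 14.4 / (2 × 130) = 43998.407.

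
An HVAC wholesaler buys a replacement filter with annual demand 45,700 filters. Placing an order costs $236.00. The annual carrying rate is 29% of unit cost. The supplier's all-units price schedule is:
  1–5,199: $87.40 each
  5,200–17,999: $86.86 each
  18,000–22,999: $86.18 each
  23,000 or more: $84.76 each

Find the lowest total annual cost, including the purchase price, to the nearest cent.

Holding cost per unit per year at price C is H = 0.29·C.
Evaluate total cost at each tier's feasible EOQ or, if the EOQ is below the tier, at the tier's minimum quantity.
EOQ at $87.40 = 922.5 (feasible in tier 1): TC = 45,700×$87.40 + (45,700/922.5)×236 + (922.5/2)×0.29×$87.40 = $4,017,562.12.
EOQ at $86.86 = 925.4 < 5200, so use break Q=5200: TC = 45,700×$86.86 + (45,700/5200.0)×236 + (5200.0/2)×0.29×$86.86 = $4,037,068.52.
EOQ at $86.18 = 929.0 < 18000, so use break Q=18000: TC = 45,700×$86.18 + (45,700/18000.0)×236 + (18000.0/2)×0.29×$86.18 = $4,163,954.98.
EOQ at $84.76 = 936.8 < 23000, so use break Q=23000: TC = 45,700×$84.76 + (45,700/23000.0)×236 + (23000.0/2)×0.29×$84.76 = $4,156,675.52.
Lowest total cost among the candidates is at Q = 922.5.

TC* ≈ $4,017,562.12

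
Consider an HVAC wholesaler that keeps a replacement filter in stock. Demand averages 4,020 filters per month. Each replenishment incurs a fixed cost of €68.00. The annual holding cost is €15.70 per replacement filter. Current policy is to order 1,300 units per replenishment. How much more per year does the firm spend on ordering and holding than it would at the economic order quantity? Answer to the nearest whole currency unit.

Extra cost ≈ €2,579 per year

Annual demand D = 4,020 × 12 = 48,240.
EOQ = √(2DS/H) = √(2 × 48,240 × 68 / 15.7) ≈ 646.43.
Cost at Q* = (D/Q*)S + (Q*/2)H = √(2DSH) ≈ €10,148.99.
Cost at Q = 1,300: (48,240/1,300)×68 + (1,300/2)×15.7 = €2,523.32 + €10,205.00 = €12,728.32.
Excess = €12,728.32 − €10,148.99 = €2,579.33.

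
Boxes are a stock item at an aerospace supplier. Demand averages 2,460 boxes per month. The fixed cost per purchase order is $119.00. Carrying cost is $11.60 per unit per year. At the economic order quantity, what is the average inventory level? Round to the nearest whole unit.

Average inventory ≈ 389 boxes

Annual demand D = 2,460 × 12 = 29,520.
Q* = √(2DS/H) = √(2 × 29,520 × 119 / 11.6) ≈ 778.25.
Average inventory = Q*/2 ≈ 778.25 / 2 = 389.124.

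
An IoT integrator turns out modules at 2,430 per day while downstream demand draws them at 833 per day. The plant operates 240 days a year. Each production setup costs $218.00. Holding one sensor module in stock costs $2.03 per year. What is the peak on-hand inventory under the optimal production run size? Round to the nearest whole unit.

Annual demand D = 833 × 240 = 199,920.
Production build-up factor (1 − d/p) = 1 − 833/2,430 = 0.6572.
Q* = √(2DS / (H(1 − d/p))) = √(2 × 199,920 × 218 / (2.03 × 0.6572)).
= √(87,165,120 / 1.3341) ≈ 8083.027.
Maximum inventory = Q*(1 − d/p) = 8083.027 × 0.6572 ≈ 5312.179.

I_max ≈ 5,312 modules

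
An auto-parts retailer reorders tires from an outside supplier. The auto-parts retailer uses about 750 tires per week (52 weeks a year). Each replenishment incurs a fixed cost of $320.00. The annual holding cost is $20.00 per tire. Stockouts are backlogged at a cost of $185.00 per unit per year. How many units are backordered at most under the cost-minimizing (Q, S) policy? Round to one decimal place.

Annual demand D = 750 × 52 = 39,000.
With planned backorders, Q* = √(2DS/H) · √((H+B)/B).
√(2DS/H) = √(2 × 39,000 × 320 / 20) = 1117.139.
√((H+B)/B) = √((20+185)/185) = 1.0527.
Q* ≈ 1175.976.
S* = Q* · H/(H+B) = 1175.976 × 20/205 ≈ 114.729.

S* ≈ 114.7 tires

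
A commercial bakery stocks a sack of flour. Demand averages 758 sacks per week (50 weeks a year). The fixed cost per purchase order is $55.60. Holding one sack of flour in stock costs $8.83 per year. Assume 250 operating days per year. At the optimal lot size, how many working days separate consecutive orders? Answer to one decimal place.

Annual demand D = 758 × 50 = 37,900.
EOQ = √(2DS/H) = √(2 × 37,900 × 55.6 / 8.83) ≈ 690.86.
Cycle time = Q*/D × 250 = 690.86 / 37,900 × 250 ≈ 4.557 days.

T ≈ 4.6 days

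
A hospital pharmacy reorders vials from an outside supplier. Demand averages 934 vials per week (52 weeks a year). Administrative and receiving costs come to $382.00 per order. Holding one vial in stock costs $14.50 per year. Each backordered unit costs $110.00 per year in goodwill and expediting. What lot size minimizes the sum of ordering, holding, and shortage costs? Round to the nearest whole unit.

Annual demand D = 934 × 52 = 48,568.
With planned backorders, Q* = √(2DS/H) · √((H+B)/B).
√(2DS/H) = √(2 × 48,568 × 382 / 14.5) = 1599.697.
√((H+B)/B) = √((14.5+110)/110) = 1.0639.
Q* ≈ 1701.869.

Q* ≈ 1,702 vials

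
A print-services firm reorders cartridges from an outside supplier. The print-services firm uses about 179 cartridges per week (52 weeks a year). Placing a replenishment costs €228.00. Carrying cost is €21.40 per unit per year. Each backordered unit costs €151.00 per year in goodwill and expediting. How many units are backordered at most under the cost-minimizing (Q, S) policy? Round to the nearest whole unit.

Annual demand D = 179 × 52 = 9,308.
With planned backorders, Q* = √(2DS/H) · √((H+B)/B).
√(2DS/H) = √(2 × 9,308 × 228 / 21.4) = 445.352.
√((H+B)/B) = √((21.4+151)/151) = 1.0685.
Q* ≈ 475.865.
S* = Q* · H/(H+B) = 475.865 × 21.4/172.4 ≈ 59.069.

S* ≈ 59 cartridges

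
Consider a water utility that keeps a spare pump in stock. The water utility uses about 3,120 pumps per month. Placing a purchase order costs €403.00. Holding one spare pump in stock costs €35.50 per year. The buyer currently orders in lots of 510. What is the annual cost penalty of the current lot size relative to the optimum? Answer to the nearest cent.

Extra cost ≈ €5,907.17 per year

Annual demand D = 3,120 × 12 = 37,440.
EOQ = √(2DS/H) = √(2 × 37,440 × 403 / 35.5) ≈ 921.98.
Cost at Q* = (D/Q*)S + (Q*/2)H = √(2DSH) ≈ €32,730.27.
Cost at Q = 510: (37,440/510)×403 + (510/2)×35.5 = €29,584.94 + €9,052.50 = €38,637.44.
Excess = €38,637.44 − €32,730.27 = €5,907.17.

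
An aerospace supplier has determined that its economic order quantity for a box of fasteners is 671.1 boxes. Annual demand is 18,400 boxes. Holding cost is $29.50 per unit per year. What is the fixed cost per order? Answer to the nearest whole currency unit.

S ≈ $361

The basic EOQ model gives Q* = √(2DS/H); rearrange for the unknown.
From Q* = √(2DS/H): S = Q*²H / (2D) = 671.1² × 29.5 / (2 × 18,400) = 361.0345.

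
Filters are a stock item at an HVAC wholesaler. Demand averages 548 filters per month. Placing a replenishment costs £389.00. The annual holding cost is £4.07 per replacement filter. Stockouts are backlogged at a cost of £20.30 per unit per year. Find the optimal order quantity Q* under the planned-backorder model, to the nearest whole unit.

Q* ≈ 1,228 filters

Annual demand D = 548 × 12 = 6,576.
With planned backorders, Q* = √(2DS/H) · √((H+B)/B).
√(2DS/H) = √(2 × 6,576 × 389 / 4.07) = 1121.175.
√((H+B)/B) = √((4.07+20.3)/20.3) = 1.0957.
Q* ≈ 1228.438.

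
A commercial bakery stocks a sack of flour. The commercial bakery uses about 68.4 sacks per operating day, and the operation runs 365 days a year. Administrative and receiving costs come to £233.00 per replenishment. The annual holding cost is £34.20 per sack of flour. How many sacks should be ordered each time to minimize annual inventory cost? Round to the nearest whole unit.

Annual demand D = 68.4 × 365 = 24,966.
EOQ = √(2DS / H) = √(2 × 24,966 × 233 / 34.2).
= √(11,634,156 / 34.2) = √340,180 ≈ 583.250.

Q* ≈ 583 sacks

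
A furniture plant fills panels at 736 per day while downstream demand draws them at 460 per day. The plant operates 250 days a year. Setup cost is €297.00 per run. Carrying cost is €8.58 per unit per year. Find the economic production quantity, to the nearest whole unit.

Annual demand D = 460 × 250 = 115,000.
Production build-up factor (1 − d/p) = 1 − 460/736 = 0.3750.
Q* = √(2DS / (H(1 − d/p))) = √(2 × 115,000 × 297 / (8.58 × 0.3750)).
= √(68,310,000 / 3.2175) ≈ 4607.686.

Q* ≈ 4,608 panels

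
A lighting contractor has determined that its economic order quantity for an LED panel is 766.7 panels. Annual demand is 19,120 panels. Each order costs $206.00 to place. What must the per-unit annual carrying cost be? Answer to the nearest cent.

Squaring Q* = √(2DS/H) gives Q*² = 2DS/H.
From Q* = √(2DS/H): H = 2DS / Q*² = 2 × 19,120 × 206 / 766.7² = 13.4009.

H ≈ $13.40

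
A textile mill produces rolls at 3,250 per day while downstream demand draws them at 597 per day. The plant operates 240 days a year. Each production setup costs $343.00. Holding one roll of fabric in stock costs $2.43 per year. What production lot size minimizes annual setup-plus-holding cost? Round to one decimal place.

Q* ≈ 7,039.2 rolls

Annual demand D = 597 × 240 = 143,280.
Production build-up factor (1 − d/p) = 1 − 597/3,250 = 0.8163.
Q* = √(2DS / (H(1 − d/p))) = √(2 × 143,280 × 343 / (2.43 × 0.8163)).
= √(98,290,080 / 1.9836) ≈ 7039.224.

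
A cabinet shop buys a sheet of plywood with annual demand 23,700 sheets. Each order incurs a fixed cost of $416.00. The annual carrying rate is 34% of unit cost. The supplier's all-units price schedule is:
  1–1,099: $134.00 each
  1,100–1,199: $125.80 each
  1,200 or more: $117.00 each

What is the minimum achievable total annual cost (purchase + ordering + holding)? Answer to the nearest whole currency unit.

Holding cost per unit per year at price C is H = 0.34·C.
Evaluate total cost at each tier's feasible EOQ or, if the EOQ is below the tier, at the tier's minimum quantity.
EOQ at $134.00 = 657.9 (feasible in tier 1): TC = 23,700×$134.00 + (23,700/657.9)×416 + (657.9/2)×0.34×$134.00 = $3,205,772.83.
EOQ at $125.80 = 679.0 < 1100, so use break Q=1100: TC = 23,700×$125.80 + (23,700/1100.0)×416 + (1100.0/2)×0.34×$125.80 = $3,013,947.51.
EOQ at $117.00 = 704.0 < 1200, so use break Q=1200: TC = 23,700×$117.00 + (23,700/1200.0)×416 + (1200.0/2)×0.34×$117.00 = $2,804,984.00.
Lowest total cost among the candidates is at Q = 1200.0.

TC* ≈ $2,804,984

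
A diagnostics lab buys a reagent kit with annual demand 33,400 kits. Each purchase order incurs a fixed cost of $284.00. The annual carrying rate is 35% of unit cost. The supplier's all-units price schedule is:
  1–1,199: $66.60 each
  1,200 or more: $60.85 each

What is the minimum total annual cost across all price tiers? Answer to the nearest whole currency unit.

TC* ≈ $2,053,073

Holding cost per unit per year at price C is H = 0.35·C.
For each price level, check whether its EOQ is feasible; otherwise the best quantity at that price is the breakpoint.
EOQ at $66.60 = 902.1 (feasible in tier 1): TC = 33,400×$66.60 + (33,400/902.1)×284 + (902.1/2)×0.35×$66.60 = $2,245,469.00.
EOQ at $60.85 = 943.8 < 1200, so use break Q=1200: TC = 33,400×$60.85 + (33,400/1200.0)×284 + (1200.0/2)×0.35×$60.85 = $2,053,073.17.
Lowest total cost among the candidates is at Q = 1200.0.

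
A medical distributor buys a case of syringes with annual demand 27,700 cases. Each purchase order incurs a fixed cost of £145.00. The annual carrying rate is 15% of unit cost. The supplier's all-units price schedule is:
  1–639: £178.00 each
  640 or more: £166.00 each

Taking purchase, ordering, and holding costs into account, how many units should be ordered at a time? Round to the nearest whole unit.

Q* ≈ 640 cases

Holding cost per unit per year at price C is H = 0.15·C.
Evaluate total cost at each tier's feasible EOQ or, if the EOQ is below the tier, at the tier's minimum quantity.
EOQ at £178.00 = 548.5 (feasible in tier 1): TC = 27,700×£178.00 + (27,700/548.5)×145 + (548.5/2)×0.15×£178.00 = £4,945,245.17.
EOQ at £166.00 = 568.0 < 640, so use break Q=640: TC = 27,700×£166.00 + (27,700/640.0)×145 + (640.0/2)×0.15×£166.00 = £4,612,443.78.
Lowest total cost is £4,612,443.78 at Q = 640.0.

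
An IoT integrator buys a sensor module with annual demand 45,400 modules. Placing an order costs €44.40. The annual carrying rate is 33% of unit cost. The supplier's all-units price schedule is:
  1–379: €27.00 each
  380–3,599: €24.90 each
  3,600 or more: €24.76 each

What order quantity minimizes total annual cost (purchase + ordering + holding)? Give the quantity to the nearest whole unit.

Holding cost per unit per year at price C is H = 0.33·C.
Evaluate total cost at each tier's feasible EOQ or, if the EOQ is below the tier, at the tier's minimum quantity.
Tier 1 (€27.00): EOQ = 672.7 exceeds tier's upper bound 379, so this tier is dominated.
EOQ at €24.90 = 700.5 (feasible in tier 2): TC = 45,400×€24.90 + (45,400/700.5)×44.4 + (700.5/2)×0.33×€24.90 = €1,136,215.61.
EOQ at €24.76 = 702.4 < 3600, so use break Q=3600: TC = 45,400×€24.76 + (45,400/3600.0)×44.4 + (3600.0/2)×0.33×€24.76 = €1,139,371.37.
Lowest total cost is €1,136,215.61 at Q = 700.5.

Q* ≈ 700 modules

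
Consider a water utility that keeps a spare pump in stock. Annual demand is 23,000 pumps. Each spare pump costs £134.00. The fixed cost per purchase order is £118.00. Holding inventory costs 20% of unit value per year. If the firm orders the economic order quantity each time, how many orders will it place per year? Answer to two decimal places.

Holding cost H = 0.20 × £134.00 = £26.8000 per unit per year.
Q* = √(2DS/H) = √(2 × 23,000 × 118 / 26.8) ≈ 450.04.
Orders per year = D / Q* = 23,000 / 450.04 ≈ 51.106.

N ≈ 51.11 orders per year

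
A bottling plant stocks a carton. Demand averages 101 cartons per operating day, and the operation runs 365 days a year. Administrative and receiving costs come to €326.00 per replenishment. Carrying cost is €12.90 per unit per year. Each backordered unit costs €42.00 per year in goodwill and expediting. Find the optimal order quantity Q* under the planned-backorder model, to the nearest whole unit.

Q* ≈ 1,561 cartons

Annual demand D = 101 × 365 = 36,865.
With planned backorders, Q* = √(2DS/H) · √((H+B)/B).
√(2DS/H) = √(2 × 36,865 × 326 / 12.9) = 1365.011.
√((H+B)/B) = √((12.9+42)/42) = 1.1433.
Q* ≈ 1560.622.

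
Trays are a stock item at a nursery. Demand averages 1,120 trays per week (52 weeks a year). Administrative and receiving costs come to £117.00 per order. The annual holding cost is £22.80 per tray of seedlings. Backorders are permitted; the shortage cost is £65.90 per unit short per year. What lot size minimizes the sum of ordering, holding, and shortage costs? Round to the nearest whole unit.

Q* ≈ 897 trays

Annual demand D = 1,120 × 52 = 58,240.
With planned backorders, Q* = √(2DS/H) · √((H+B)/B).
√(2DS/H) = √(2 × 58,240 × 117 / 22.8) = 773.128.
√((H+B)/B) = √((22.8+65.9)/65.9) = 1.1602.
Q* ≈ 896.954.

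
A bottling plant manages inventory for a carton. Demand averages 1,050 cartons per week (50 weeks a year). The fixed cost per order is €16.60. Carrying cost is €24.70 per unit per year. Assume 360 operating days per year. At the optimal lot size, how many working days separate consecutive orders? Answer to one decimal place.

T ≈ 1.8 days

Annual demand D = 1,050 × 50 = 52,500.
The optimal lot size = √(2DS/H) = √(2 × 52,500 × 16.6 / 24.7) ≈ 265.64.
Cycle time = Q*/D × 360 = 265.64 / 52,500 × 360 ≈ 1.822 days.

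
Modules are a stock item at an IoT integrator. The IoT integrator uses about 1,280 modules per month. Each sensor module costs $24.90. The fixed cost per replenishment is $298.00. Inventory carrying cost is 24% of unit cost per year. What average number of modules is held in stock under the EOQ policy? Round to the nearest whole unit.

Annual demand D = 1,280 × 12 = 15,360.
Holding cost H = 0.24 × $24.90 = $5.9760 per unit per year.
The optimal lot size = √(2DS/H) = √(2 × 15,360 × 298 / 5.976) ≈ 1237.69.
Average inventory = Q*/2 ≈ 1237.69 / 2 = 618.847.

Average inventory ≈ 619 modules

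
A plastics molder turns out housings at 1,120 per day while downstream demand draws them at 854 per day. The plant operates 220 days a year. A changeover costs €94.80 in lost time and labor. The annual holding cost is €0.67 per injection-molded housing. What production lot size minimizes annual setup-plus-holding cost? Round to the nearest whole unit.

Q* ≈ 14,962 housings

Annual demand D = 854 × 220 = 187,880.
Production build-up factor (1 − d/p) = 1 − 854/1,120 = 0.2375.
Q* = √(2DS / (H(1 − d/p))) = √(2 × 187,880 × 94.8 / (0.67 × 0.2375)).
= √(35,622,048 / 0.1591) ≈ 14962.020.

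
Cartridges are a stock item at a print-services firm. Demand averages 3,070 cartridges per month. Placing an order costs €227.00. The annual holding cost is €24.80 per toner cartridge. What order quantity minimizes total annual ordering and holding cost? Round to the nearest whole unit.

Annual demand D = 3,070 × 12 = 36,840.
EOQ = √(2DS / H) = √(2 × 36,840 × 227 / 24.8).
= √(16,725,360 / 24.8) = √674,409.6774 ≈ 821.224.

Q* ≈ 821 cartridges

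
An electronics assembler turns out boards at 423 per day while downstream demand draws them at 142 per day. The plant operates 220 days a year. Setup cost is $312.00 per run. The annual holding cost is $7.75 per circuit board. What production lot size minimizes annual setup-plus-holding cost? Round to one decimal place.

Q* ≈ 1,945.9 boards

Annual demand D = 142 × 220 = 31,240.
Production build-up factor (1 − d/p) = 1 − 142/423 = 0.6643.
Q* = √(2DS / (H(1 − d/p))) = √(2 × 31,240 × 312 / (7.75 × 0.6643)).
= √(19,493,760 / 5.1483) ≈ 1945.871.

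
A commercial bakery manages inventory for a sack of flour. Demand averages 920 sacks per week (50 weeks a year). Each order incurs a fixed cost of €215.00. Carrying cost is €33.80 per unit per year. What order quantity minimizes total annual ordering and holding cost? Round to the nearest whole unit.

Q* ≈ 765 sacks

Annual demand D = 920 × 50 = 46,000.
EOQ = √(2DS / H) = √(2 × 46,000 × 215 / 33.8).
= √(19,780,000 / 33.8) = √585,207.1006 ≈ 764.988.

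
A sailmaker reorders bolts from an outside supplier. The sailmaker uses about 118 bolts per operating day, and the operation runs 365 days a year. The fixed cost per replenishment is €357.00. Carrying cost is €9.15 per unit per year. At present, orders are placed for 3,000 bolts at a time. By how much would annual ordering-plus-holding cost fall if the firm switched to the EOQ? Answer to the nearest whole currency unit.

Annual demand D = 118 × 365 = 43,070.
EOQ = √(2DS/H) = √(2 × 43,070 × 357 / 9.15) ≈ 1833.27.
Cost at Q* = (D/Q*)S + (Q*/2)H = √(2DSH) ≈ €16,774.40.
Cost at Q = 3,000: (43,070/3,000)×357 + (3,000/2)×9.15 = €5,125.33 + €13,725.00 = €18,850.33.
Excess = €18,850.33 − €16,774.40 = €2,075.93.

Extra cost ≈ €2,076 per year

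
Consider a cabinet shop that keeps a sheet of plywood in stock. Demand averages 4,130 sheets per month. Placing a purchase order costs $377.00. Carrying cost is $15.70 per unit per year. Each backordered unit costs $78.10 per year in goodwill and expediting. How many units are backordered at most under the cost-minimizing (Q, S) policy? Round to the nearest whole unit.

Annual demand D = 4,130 × 12 = 49,560.
With planned backorders, Q* = √(2DS/H) · √((H+B)/B).
√(2DS/H) = √(2 × 49,560 × 377 / 15.7) = 1542.771.
√((H+B)/B) = √((15.7+78.1)/78.1) = 1.0959.
Q* ≈ 1690.742.
S* = Q* · H/(H+B) = 1690.742 × 15.7/93.8 ≈ 282.992.

S* ≈ 283 sheets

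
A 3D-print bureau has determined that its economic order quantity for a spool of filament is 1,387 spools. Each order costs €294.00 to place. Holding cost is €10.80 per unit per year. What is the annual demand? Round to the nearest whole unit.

D ≈ 35,335 spools per year

The basic EOQ model gives Q* = √(2DS/H); rearrange for the unknown.
From Q* = √(2DS/H): D = Q*²H / (2S) = 1,387² × 10.8 / (2 × 294) = 35334.533.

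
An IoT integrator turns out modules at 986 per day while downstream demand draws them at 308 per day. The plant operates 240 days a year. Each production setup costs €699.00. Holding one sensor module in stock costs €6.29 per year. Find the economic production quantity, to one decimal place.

Annual demand D = 308 × 240 = 73,920.
Production build-up factor (1 − d/p) = 1 − 308/986 = 0.6876.
Q* = √(2DS / (H(1 − d/p))) = √(2 × 73,920 × 699 / (6.29 × 0.6876)).
= √(103,340,160 / 4.3252) ≈ 4888.019.

Q* ≈ 4,888.0 modules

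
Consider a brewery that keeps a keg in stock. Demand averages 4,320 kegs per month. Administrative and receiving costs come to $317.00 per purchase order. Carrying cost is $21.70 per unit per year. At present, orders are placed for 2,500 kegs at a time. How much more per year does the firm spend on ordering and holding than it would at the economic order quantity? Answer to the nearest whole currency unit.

Annual demand D = 4,320 × 12 = 51,840.
EOQ = √(2DS/H) = √(2 × 51,840 × 317 / 21.7) ≈ 1230.69.
Cost at Q* = (D/Q*)S + (Q*/2)H = √(2DSH) ≈ $26,705.89.
Cost at Q = 2,500: (51,840/2,500)×317 + (2,500/2)×21.7 = $6,573.31 + $27,125.00 = $33,698.31.
Excess = $33,698.31 − $26,705.89 = $6,992.43.

Extra cost ≈ $6,992 per year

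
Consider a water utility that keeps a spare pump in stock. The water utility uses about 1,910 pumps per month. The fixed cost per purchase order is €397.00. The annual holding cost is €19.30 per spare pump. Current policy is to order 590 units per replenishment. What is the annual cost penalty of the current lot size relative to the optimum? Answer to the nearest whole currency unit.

Annual demand D = 1,910 × 12 = 22,920.
EOQ = √(2DS/H) = √(2 × 22,920 × 397 / 19.3) ≈ 971.04.
Cost at Q* = (D/Q*)S + (Q*/2)H = √(2DSH) ≈ €18,741.15.
Cost at Q = 590: (22,920/590)×397 + (590/2)×19.3 = €15,422.44 + €5,693.50 = €21,115.94.
Excess = €21,115.94 − €18,741.15 = €2,374.79.

Extra cost ≈ €2,375 per year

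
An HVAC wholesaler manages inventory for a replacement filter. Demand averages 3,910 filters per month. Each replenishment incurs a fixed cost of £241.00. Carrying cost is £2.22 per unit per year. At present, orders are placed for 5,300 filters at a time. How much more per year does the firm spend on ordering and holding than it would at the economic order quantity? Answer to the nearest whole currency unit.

Extra cost ≈ £931 per year

Annual demand D = 3,910 × 12 = 46,920.
EOQ = √(2DS/H) = √(2 × 46,920 × 241 / 2.22) ≈ 3191.73.
Cost at Q* = (D/Q*)S + (Q*/2)H = √(2DSH) ≈ £7,085.64.
Cost at Q = 5,300: (46,920/5,300)×241 + (5,300/2)×2.22 = £2,133.53 + £5,883.00 = £8,016.53.
Excess = £8,016.53 − £7,085.64 = £930.89.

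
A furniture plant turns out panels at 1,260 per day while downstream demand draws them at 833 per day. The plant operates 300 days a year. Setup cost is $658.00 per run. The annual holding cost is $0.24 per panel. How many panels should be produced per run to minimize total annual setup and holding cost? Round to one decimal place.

Q* ≈ 63,588.2 panels

Annual demand D = 833 × 300 = 249,900.
Production build-up factor (1 − d/p) = 1 − 833/1,260 = 0.3389.
Q* = √(2DS / (H(1 − d/p))) = √(2 × 249,900 × 658 / (0.24 × 0.3389)).
= √(328,868,400 / 0.0813) ≈ 63588.237.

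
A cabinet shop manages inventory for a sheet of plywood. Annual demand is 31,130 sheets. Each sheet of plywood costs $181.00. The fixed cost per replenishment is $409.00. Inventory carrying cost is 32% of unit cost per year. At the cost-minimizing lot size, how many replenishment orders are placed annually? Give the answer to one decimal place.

Holding cost H = 0.32 × $181.00 = $57.9200 per unit per year.
Q* = √(2DS/H) = √(2 × 31,130 × 409 / 57.92) ≈ 663.06.
Orders per year = D / Q* = 31,130 / 663.06 ≈ 46.949.

N ≈ 46.9 orders per year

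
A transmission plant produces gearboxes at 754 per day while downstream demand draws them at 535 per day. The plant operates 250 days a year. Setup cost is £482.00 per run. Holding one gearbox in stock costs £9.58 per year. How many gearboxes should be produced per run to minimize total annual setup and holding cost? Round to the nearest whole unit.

Q* ≈ 6,807 gearboxes

Annual demand D = 535 × 250 = 133,750.
Production build-up factor (1 − d/p) = 1 − 535/754 = 0.2905.
Q* = √(2DS / (H(1 − d/p))) = √(2 × 133,750 × 482 / (9.58 × 0.2905)).
= √(128,935,000 / 2.7825) ≈ 6807.165.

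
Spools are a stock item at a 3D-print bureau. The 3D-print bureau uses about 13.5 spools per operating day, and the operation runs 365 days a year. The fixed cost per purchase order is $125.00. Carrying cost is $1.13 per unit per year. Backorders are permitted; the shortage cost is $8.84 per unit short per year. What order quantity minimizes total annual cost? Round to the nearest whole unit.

Q* ≈ 1,109 spools

Annual demand D = 13.5 × 365 = 4,927.5.
With planned backorders, Q* = √(2DS/H) · √((H+B)/B).
√(2DS/H) = √(2 × 4,927.5 × 125 / 1.13) = 1044.105.
√((H+B)/B) = √((1.13+8.84)/8.84) = 1.0620.
Q* ≈ 1108.831.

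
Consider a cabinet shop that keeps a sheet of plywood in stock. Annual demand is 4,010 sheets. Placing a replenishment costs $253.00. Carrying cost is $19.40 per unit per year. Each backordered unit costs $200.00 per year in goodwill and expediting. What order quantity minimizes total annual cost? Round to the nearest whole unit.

With planned backorders, Q* = √(2DS/H) · √((H+B)/B).
√(2DS/H) = √(2 × 4,010 × 253 / 19.4) = 323.405.
√((H+B)/B) = √((19.4+200)/200) = 1.0474.
Q* ≈ 338.727.

Q* ≈ 339 sheets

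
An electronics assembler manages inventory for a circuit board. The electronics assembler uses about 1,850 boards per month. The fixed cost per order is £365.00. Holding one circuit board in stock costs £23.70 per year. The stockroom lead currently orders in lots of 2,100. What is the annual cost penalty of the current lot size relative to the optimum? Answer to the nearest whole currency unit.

Extra cost ≈ £9,146 per year

Annual demand D = 1,850 × 12 = 22,200.
EOQ = √(2DS/H) = √(2 × 22,200 × 365 / 23.7) ≈ 826.92.
Cost at Q* = (D/Q*)S + (Q*/2)H = √(2DSH) ≈ £19,598.02.
Cost at Q = 2,100: (22,200/2,100)×365 + (2,100/2)×23.7 = £3,858.57 + £24,885.00 = £28,743.57.
Excess = £28,743.57 − £19,598.02 = £9,145.56.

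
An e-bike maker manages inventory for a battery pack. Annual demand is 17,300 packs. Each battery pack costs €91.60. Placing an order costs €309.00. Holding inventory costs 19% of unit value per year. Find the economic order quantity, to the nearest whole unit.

Q* ≈ 784 packs

Holding cost H = 0.19 × €91.60 = €17.4040 per unit per year.
EOQ = √(2DS / H) = √(2 × 17,300 × 309 / 17.404).
= √(10,691,400 / 17.404) = √614,307.0558 ≈ 783.777.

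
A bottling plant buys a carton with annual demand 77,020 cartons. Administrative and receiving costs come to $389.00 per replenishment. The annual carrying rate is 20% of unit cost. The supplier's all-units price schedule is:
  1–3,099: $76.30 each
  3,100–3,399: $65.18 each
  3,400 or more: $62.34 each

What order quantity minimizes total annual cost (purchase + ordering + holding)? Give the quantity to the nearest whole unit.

Holding cost per unit per year at price C is H = 0.20·C.
Evaluate total cost at each tier's feasible EOQ or, if the EOQ is below the tier, at the tier's minimum quantity.
EOQ at $76.30 = 1981.6 (feasible in tier 1): TC = 77,020×$76.30 + (77,020/1981.6)×389 + (1981.6/2)×0.20×$76.30 = $5,906,865.10.
EOQ at $65.18 = 2144.0 < 3100, so use break Q=3100: TC = 77,020×$65.18 + (77,020/3100.0)×389 + (3100.0/2)×0.20×$65.18 = $5,050,034.17.
EOQ at $62.34 = 2192.3 < 3400, so use break Q=3400: TC = 77,020×$62.34 + (77,020/3400.0)×389 + (3400.0/2)×0.20×$62.34 = $4,831,434.39.
Lowest total cost is $4,831,434.39 at Q = 3400.0.

Q* ≈ 3,400 cartons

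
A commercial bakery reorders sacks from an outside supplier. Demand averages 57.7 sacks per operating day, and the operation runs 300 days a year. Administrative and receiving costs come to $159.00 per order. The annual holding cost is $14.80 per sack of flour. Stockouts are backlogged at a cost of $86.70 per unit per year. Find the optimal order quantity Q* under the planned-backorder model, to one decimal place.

Q* ≈ 659.9 sacks

Annual demand D = 57.7 × 300 = 17,310.
With planned backorders, Q* = √(2DS/H) · √((H+B)/B).
√(2DS/H) = √(2 × 17,310 × 159 / 14.8) = 609.862.
√((H+B)/B) = √((14.8+86.7)/86.7) = 1.0820.
Q* ≈ 659.864.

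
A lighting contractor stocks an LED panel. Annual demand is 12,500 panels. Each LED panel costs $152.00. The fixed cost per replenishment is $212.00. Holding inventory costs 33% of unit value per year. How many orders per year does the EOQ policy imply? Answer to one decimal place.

Holding cost H = 0.33 × $152.00 = $50.1600 per unit per year.
Q* = √(2DS/H) = √(2 × 12,500 × 212 / 50.16) ≈ 325.06.
Orders per year = D / Q* = 12,500 / 325.06 ≈ 38.455.

N ≈ 38.5 orders per year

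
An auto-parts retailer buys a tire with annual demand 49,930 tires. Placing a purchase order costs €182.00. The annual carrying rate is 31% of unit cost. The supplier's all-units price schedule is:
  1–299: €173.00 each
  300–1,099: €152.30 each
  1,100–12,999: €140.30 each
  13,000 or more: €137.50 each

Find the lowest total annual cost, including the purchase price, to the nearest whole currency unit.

TC* ≈ €7,037,361

Holding cost per unit per year at price C is H = 0.31·C.
Candidates are each tier's EOQ (if it falls in that tier) and each price-break quantity.
Tier 1 (€173.00): EOQ = 582.1 exceeds tier's upper bound 299, so this tier is dominated.
EOQ at €152.30 = 620.4 (feasible in tier 2): TC = 49,930×€152.30 + (49,930/620.4)×182 + (620.4/2)×0.31×€152.30 = €7,633,631.89.
EOQ at €140.30 = 646.4 < 1100, so use break Q=1100: TC = 49,930×€140.30 + (49,930/1100.0)×182 + (1100.0/2)×0.31×€140.30 = €7,037,361.30.
EOQ at €137.50 = 653.0 < 13000, so use break Q=13000: TC = 49,930×€137.50 + (49,930/13000.0)×182 + (13000.0/2)×0.31×€137.50 = €7,143,136.52.
Lowest total cost among the candidates is at Q = 1100.0.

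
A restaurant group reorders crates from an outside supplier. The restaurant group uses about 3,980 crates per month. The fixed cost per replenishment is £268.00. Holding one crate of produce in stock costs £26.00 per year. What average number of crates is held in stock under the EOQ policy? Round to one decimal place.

Average inventory ≈ 496.1 crates

Annual demand D = 3,980 × 12 = 47,760.
The optimal lot size = √(2DS/H) = √(2 × 47,760 × 268 / 26) ≈ 992.27.
Average inventory = Q*/2 ≈ 992.27 / 2 = 496.133.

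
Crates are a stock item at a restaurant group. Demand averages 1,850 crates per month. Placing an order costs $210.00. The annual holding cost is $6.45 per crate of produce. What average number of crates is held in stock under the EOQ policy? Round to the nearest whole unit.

Average inventory ≈ 601 crates

Annual demand D = 1,850 × 12 = 22,200.
EOQ = √(2DS/H) = √(2 × 22,200 × 210 / 6.45) ≈ 1202.32.
Average inventory = Q*/2 ≈ 1202.32 / 2 = 601.162.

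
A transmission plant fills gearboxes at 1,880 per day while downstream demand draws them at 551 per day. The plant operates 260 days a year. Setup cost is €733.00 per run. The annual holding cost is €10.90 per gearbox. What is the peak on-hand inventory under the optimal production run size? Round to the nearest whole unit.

Annual demand D = 551 × 260 = 143,260.
Production build-up factor (1 − d/p) = 1 − 551/1,880 = 0.7069.
Q* = √(2DS / (H(1 − d/p))) = √(2 × 143,260 × 733 / (10.9 × 0.7069)).
= √(210,019,160 / 7.7054) ≈ 5220.747.
Maximum inventory = Q*(1 − d/p) = 5220.747 × 0.7069 ≈ 3690.624.

I_max ≈ 3,691 gearboxes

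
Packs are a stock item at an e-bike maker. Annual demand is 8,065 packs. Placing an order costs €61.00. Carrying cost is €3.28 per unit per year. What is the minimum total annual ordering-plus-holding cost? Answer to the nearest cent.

The optimal lot size = √(2DS/H) = √(2 × 8,065 × 61 / 3.28) ≈ 547.70.
At the optimum the two cost components are equal, so total cost = 2·(Q*/2)H = Q*·H.
Minimum total = √(2DSH) = √(2 × 8,065 × 61 × 3.28) ≈ 1796.466.

TC* ≈ €1,796.47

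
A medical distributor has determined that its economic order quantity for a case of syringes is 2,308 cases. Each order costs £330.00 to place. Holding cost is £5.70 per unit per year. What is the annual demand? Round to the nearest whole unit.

D ≈ 46,005 cases per year

Invert the EOQ relation Q*² = 2DS/H.
From Q* = √(2DS/H): D = Q*²H / (2S) = 2,308² × 5.7 / (2 × 330) = 46004.735.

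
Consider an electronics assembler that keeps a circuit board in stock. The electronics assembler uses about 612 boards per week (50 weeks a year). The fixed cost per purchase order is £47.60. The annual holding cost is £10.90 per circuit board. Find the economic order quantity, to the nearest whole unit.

Annual demand D = 612 × 50 = 30,600.
EOQ = √(2DS / H) = √(2 × 30,600 × 47.6 / 10.9).
= √(2,913,120 / 10.9) = √267,258.7156 ≈ 516.971.

Q* ≈ 517 boards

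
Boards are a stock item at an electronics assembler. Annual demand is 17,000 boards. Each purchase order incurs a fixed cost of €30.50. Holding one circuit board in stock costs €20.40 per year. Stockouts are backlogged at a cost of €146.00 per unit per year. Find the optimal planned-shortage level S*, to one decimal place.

S* ≈ 29.5 boards

With planned backorders, Q* = √(2DS/H) · √((H+B)/B).
√(2DS/H) = √(2 × 17,000 × 30.5 / 20.4) = 225.462.
√((H+B)/B) = √((20.4+146)/146) = 1.0676.
Q* ≈ 240.699.
S* = Q* · H/(H+B) = 240.699 × 20.4/166.4 ≈ 29.509.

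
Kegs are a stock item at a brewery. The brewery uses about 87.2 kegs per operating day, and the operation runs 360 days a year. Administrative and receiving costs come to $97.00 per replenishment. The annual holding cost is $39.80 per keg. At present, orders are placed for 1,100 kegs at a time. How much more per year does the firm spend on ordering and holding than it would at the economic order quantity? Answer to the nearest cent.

Annual demand D = 87.2 × 360 = 31,392.
EOQ = √(2DS/H) = √(2 × 31,392 × 97 / 39.8) ≈ 391.17.
Cost at Q* = (D/Q*)S + (Q*/2)H = √(2DSH) ≈ $15,568.68.
Cost at Q = 1,100: (31,392/1,100)×97 + (1,100/2)×39.8 = $2,768.20 + $21,890.00 = $24,658.20.
Excess = $24,658.20 − $15,568.68 = $9,089.52.

Extra cost ≈ $9,089.52 per year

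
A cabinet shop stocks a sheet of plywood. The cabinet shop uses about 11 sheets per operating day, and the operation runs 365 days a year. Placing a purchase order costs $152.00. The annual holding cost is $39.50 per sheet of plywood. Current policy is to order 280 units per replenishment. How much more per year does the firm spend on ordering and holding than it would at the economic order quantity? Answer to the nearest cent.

Extra cost ≈ $766.08 per year

Annual demand D = 11 × 365 = 4,015.
EOQ = √(2DS/H) = √(2 × 4,015 × 152 / 39.5) ≈ 175.78.
Cost at Q* = (D/Q*)S + (Q*/2)H = √(2DSH) ≈ $6,943.49.
Cost at Q = 280: (4,015/280)×152 + (280/2)×39.5 = $2,179.57 + $5,530.00 = $7,709.57.
Excess = $7,709.57 − $6,943.49 = $766.08.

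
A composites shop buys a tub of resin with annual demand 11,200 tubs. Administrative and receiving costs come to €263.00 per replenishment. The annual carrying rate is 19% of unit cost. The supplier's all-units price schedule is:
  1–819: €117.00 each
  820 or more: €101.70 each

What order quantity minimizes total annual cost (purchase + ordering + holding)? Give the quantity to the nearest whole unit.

Holding cost per unit per year at price C is H = 0.19·C.
Evaluate total cost at each tier's feasible EOQ or, if the EOQ is below the tier, at the tier's minimum quantity.
EOQ at €117.00 = 514.8 (feasible in tier 1): TC = 11,200×€117.00 + (11,200/514.8)×263 + (514.8/2)×0.19×€117.00 = €1,321,843.84.
EOQ at €101.70 = 552.2 < 820, so use break Q=820: TC = 11,200×€101.70 + (11,200/820.0)×263 + (820.0/2)×0.19×€101.70 = €1,150,554.63.
Lowest total cost is €1,150,554.63 at Q = 820.0.

Q* ≈ 820 tubs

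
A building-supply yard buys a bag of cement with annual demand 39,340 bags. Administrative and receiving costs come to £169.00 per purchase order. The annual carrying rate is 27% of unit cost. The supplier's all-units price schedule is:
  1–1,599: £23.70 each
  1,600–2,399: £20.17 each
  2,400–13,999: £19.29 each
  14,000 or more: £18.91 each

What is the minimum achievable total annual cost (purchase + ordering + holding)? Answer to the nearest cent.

Holding cost per unit per year at price C is H = 0.27·C.
Evaluate total cost at each tier's feasible EOQ or, if the EOQ is below the tier, at the tier's minimum quantity.
EOQ at £23.70 = 1441.5 (feasible in tier 1): TC = 39,340×£23.70 + (39,340/1441.5)×169 + (1441.5/2)×0.27×£23.70 = £941,582.26.
EOQ at £20.17 = 1562.6 < 1600, so use break Q=1600: TC = 39,340×£20.17 + (39,340/1600.0)×169 + (1600.0/2)×0.27×£20.17 = £801,999.81.
EOQ at £19.29 = 1597.8 < 2400, so use break Q=2400: TC = 39,340×£19.29 + (39,340/2400.0)×169 + (2400.0/2)×0.27×£19.29 = £767,888.75.
EOQ at £18.91 = 1613.8 < 14000, so use break Q=14000: TC = 39,340×£18.91 + (39,340/14000.0)×169 + (14000.0/2)×0.27×£18.91 = £780,134.19.
Lowest total cost among the candidates is at Q = 2400.0.

TC* ≈ £767,888.75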